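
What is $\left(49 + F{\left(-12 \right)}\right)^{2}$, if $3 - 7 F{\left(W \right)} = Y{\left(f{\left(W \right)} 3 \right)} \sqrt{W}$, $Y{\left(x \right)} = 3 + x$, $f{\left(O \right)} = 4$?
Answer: $\frac{117016}{49} - \frac{20760 i \sqrt{3}}{49} \approx 2388.1 - 733.82 i$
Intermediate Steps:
$F{\left(W \right)} = \frac{3}{7} - \frac{15 \sqrt{W}}{7}$ ($F{\left(W \right)} = \frac{3}{7} - \frac{\left(3 + 4 \cdot 3\right) \sqrt{W}}{7} = \frac{3}{7} - \frac{\left(3 + 12\right) \sqrt{W}}{7} = \frac{3}{7} - \frac{15 \sqrt{W}}{7}$)
$\left(49 + F{\left(-12 \right)}\right)^{2} = \left(49 + \left(\frac{3}{7} - \frac{15 \sqrt{-12}}{7}\right)\right)^{2} = \left(49 + \left(\frac{3}{7} - \frac{15 \cdot 2 i \sqrt{3}}{7}\right)\right)^{2} = \left(49 + \left(\frac{3}{7} - \frac{30 i \sqrt{3}}{7}\right)\right)^{2} = \left(\frac{346}{7} - \frac{30 i \sqrt{3}}{7}\right)^{2}$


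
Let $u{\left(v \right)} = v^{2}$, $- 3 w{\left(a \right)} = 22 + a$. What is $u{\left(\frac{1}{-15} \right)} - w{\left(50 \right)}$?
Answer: $\frac{5401}{225} \approx 24.004$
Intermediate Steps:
$w{\left(a \right)} = - \frac{22}{3} - \frac{a}{3}$ ($w{\left(a \right)} = - \frac{22 + a}{3} = - \frac{22}{3} - \frac{a}{3}$)
$u{\left(\frac{1}{-15} \right)} - w{\left(50 \right)} = \left(\frac{1}{-15}\right)^{2} - \left(- \frac{22}{3} - \frac{50}{3}\right) = \left(- \frac{1}{15}\right)^{2} - \left(- \frac{22}{3} - \frac{50}{3}\right) = \frac{1}{225} - -24 = \frac{1}{225} + 24 = \frac{5401}{225}$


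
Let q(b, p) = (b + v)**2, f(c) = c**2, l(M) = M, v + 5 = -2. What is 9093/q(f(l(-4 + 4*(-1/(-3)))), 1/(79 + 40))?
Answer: 736533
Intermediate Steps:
v = -7 (v = -5 - 2 = -7)
q(b, p) = (-7 + b)**2 (q(b, p) = (b - 7)**2 = (-7 + b)**2)
9093/q(f(l(-4 + 4*(-1/(-3)))), 1/(79 + 40)) = 9093/((-7 + (-4 + 4*(-1/(-3)))**2)**2) = 9093/((-7 + (-4 + 4*(-1*(-1/3)))**2)**2) = 9093/((-7 + (-4 + 4*(1/3))**2)**2) = 9093/((-7 + (-4 + 4/3)**2)**2) = 9093/((-7 + (-8/3)**2)**2) = 9093/((-7 + 64/9)**2) = 9093/((1/9)**2) = 9093/(1/81) = 9093*81 = 736533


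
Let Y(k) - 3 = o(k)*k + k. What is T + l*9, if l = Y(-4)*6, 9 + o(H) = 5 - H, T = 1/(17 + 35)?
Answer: -2807/52 ≈ -53.981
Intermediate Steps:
T = 1/52 ≈ 0.019231
o(H) = -4 - H (o(H) = -9 + (5 - H) = -4 - H)
Y(k) = 3 + k + k*(-4 - k) (Y(k) = 3 + ((-4 - k)*k + k) = 3 + (k*(-4 - k) + k) = 3 + (k + k*(-4 - k)) = 3 + k + k*(-4 - k))
l = -6 (l = (3 - 4 - 1*(-4)*(4 - 4))*6 = (3 - 4 - 1*(-4)*0)*6 = (3 - 4 + 0)*6 = -1*6 = -6)
T + l*9 = 1/52 - 6*9 = 1/52 - 54 = -2807/52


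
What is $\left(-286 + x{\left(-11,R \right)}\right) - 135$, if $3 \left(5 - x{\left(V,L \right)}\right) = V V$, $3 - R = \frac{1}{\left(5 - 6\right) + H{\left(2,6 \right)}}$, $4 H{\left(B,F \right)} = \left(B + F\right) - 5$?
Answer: $- \frac{1369}{3} \approx -456.33$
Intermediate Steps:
$H{\left(B,F \right)} = - \frac{5}{4} + \frac{B}{4} + \frac{F}{4}$ ($H{\left(B,F \right)} = \frac{\left(B + F\right) - 5}{4} = \frac{-5 + B + F}{4} = - \frac{5}{4} + \frac{B}{4} + \frac{F}{4}$)
$R = 7$ ($R = 3 - \frac{1}{\left(5 - 6\right) + \left(- \frac{5}{4} + \frac{1}{4} \cdot 2 + \frac{1}{4} \cdot 6\right)} = 3 - \frac{1}{-1 + \left(- \frac{5}{4} + \frac{1}{2} + \frac{3}{2}\right)} = 3 - \frac{1}{-1 + \frac{3}{4}} = 3 - \frac{1}{- \frac{1}{4}} = 3 - -4 = 3 + 4 = 7$)
$x{\left(V,L \right)} = 5 - \frac{V^{2}}{3}$ ($x{\left(V,L \right)} = 5 - \frac{V V}{3} = 5 - \frac{V^{2}}{3}$)
$\left(-286 + x{\left(-11,R \right)}\right) - 135 = \left(-286 + \left(5 - \frac{\left(-11\right)^{2}}{3}\right)\right) - 135 = \left(-286 + \left(5 - \frac{121}{3}\right)\right) - 135 = \left(-286 - \frac{106}{3}\right) - 135 = - \frac{964}{3} - 135 = - \frac{1369}{3}$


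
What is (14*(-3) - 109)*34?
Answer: -5134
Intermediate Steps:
(14*(-3) - 109)*34 = (-42 - 109)*34 = -151*34 = -5134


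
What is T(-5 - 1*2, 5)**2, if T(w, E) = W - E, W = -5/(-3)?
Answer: 100/9 ≈ 11.111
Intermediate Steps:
W = 5/3 (W = -5*(-1/3) = 5/3 ≈ 1.6667)
T(w, E) = 5/3 - E
T(-5 - 1*2, 5)**2 = (5/3 - 1*5)**2 = (5/3 - 5)**2 = (-10/3)**2 = 100/9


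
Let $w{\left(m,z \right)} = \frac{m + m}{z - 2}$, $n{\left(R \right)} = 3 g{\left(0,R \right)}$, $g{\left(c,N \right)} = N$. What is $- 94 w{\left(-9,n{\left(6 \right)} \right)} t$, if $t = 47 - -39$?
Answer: $\frac{18189}{2} \approx 9094.5$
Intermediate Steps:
$n{\left(R \right)} = 3 R$
$w{\left(m,z \right)} = \frac{2 m}{-2 + z}$
$t = 86$ ($t = 47 + 39 = 86$)
$- 94 w{\left(-9,n{\left(6 \right)} \right)} t = - 94 \cdot 2 \left(-9\right) \frac{1}{-2 + 3 \cdot 6} \cdot 86 = - 94 \cdot 2 \left(-9\right) \frac{1}{-2 + 18} \cdot 86 = - 94 \cdot 2 \left(-9\right) \frac{1}{16} \cdot 86 = \left(-94\right) \left(- \frac{9}{8}\right) 86 = \frac{423}{4} \cdot 86 = \frac{18189}{2}$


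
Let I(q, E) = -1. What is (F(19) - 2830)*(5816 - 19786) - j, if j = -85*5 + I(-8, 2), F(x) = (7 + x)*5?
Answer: 37719426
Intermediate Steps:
F(x) = 35 + 5*x
j = -426 (j = -85*5 - 1 = -425 - 1 = -426)
(F(19) - 2830)*(5816 - 19786) - j = ((35 + 5*19) - 2830)*(5816 - 19786) - 1*(-426) = ((35 + 95) - 2830)*(-13970) + 426 = (130 - 2830)*(-13970) + 426 = -2700*(-13970) + 426 = 37719000 + 426 = 37719426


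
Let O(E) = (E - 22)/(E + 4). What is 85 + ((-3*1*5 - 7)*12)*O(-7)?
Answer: -2467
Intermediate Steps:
O(E) = (-22 + E)/(4 + E)
85 + ((-3*1*5 - 7)*12)*O(-7) = 85 + ((-3*1*5 - 7)*12)*((-22 - 7)/(4 - 7)) = 85 + ((-3*5 - 7)*12)*(-29/(-3)) = 85 + ((-15 - 7)*12)*(-⅓*(-29)) = 85 - 22*12*(29/3) = 85 - 264*29/3 = 85 - 2552 = -2467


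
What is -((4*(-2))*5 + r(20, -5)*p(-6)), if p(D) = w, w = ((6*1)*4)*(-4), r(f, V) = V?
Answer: -440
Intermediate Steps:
w = -96 (w = (6*4)*(-4) = 24*(-4) = -96)
p(D) = -96
-((4*(-2))*5 + r(20, -5)*p(-6)) = -((4*(-2))*5 - 5*(-96)) = -(-8*5 + 480) = -(-40 + 480) = -1*440 = -440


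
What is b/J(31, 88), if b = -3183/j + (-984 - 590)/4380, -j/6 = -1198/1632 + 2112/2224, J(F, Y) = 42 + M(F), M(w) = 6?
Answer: 131756193143/2570289120 ≈ 51.261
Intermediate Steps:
J(F, Y) = 48 (J(F, Y) = 42 + 6 = 48)
j = -24451/18904 (j = -6*(-1198/1632 + 2112/2224) = -6*(-1198*1/1632 + 2112*(1/2224)) = -6*(-599/816 + 132/139) = -6*24451/113424 = -24451/18904 ≈ -1.2934)
b = 131756193143/53547690 (b = -3183/(-24451/18904) + (-984 - 590)/4380 = -3183*(-18904/24451) - 1574*1/4380 = 60171432/24451 - 787/2190 = 131756193143/53547690 ≈ 2460.5)
b/J(31, 88) = (131756193143/53547690)/48 = (131756193143/53547690)*(1/48) = 131756193143/2570289120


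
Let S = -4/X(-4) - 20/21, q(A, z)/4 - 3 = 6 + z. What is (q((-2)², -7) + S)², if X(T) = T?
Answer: 28561/441 ≈ 64.764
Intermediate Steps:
q(A, z) = 36 + 4*z (q(A, z) = 12 + 4*(6 + z) = 12 + (24 + 4*z) = 36 + 4*z)
S = 1/21 (S = -4/(-4) - 20/21 = -4*(-¼) - 20*1/21 = 1 - 20/21 = 1/21 ≈ 0.047619)
(q((-2)², -7) + S)² = ((36 + 4*(-7)) + 1/21)² = ((36 - 28) + 1/21)² = (8 + 1/21)² = (169/21)² = 28561/441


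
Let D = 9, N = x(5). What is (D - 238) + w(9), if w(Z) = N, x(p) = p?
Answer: -224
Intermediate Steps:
N = 5
w(Z) = 5
(D - 238) + w(9) = (9 - 238) + 5 = -229 + 5 = -224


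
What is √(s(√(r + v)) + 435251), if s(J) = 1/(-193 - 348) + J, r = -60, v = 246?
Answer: √(127389697390 + 292681*√186)/541 ≈ 659.75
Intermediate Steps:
s(J) = -1/541 + J (s(J) = 1/(-541) + J = -1/541 + J)
√(s(√(r + v)) + 435251) = √((-1/541 + √(-60 + 246)) + 435251) = √((-1/541 + √186) + 435251) = √(235470790/541 + √186)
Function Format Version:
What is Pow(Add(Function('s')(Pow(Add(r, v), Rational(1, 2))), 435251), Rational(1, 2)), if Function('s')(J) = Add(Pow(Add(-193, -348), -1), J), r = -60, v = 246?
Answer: Mul(Rational(1, 541), Pow(Add(127389697390, Mul(292681, Pow(186, Rational(1, 2)))), Rational(1, 2))) ≈ 659.75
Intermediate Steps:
Function('s')(J) = Add(Rational(-1, 541), J) (Function('s')(J) = Add(Pow(-541, -1), J) = Add(Rational(-1, 541), J))
Pow(Add(Function('s')(Pow(Add(r, v), Rational(1, 2))), 435251), Rational(1, 2)) = Pow(Add(Add(Rational(-1, 541), Pow(Add(-60, 246), Rational(1, 2))), 435251), Rational(1, 2)) = Pow(Add(Add(Rational(-1, 541), Pow(186, Rational(1, 2))), 435251), Rational(1, 2)) = Pow(Add(Rational(235470790, 541), Pow(186, Rational(1, 2))), Rational(1, 2))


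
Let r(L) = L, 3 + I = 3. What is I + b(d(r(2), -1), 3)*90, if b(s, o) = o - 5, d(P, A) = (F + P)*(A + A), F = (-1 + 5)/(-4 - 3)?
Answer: -180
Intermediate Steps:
I = 0 (I = -3 + 3 = 0)
F = -4/7 (F = 4/(-7) = 4*(-⅐) = -4/7 ≈ -0.57143)
d(P, A) = 2*A*(-4/7 + P) (d(P, A) = (-4/7 + P)*(A + A) = (-4/7 + P)*(2*A) = 2*A*(-4/7 + P))
b(s, o) = -5 + o
I + b(d(r(2), -1), 3)*90 = 0 + (-5 + 3)*90 = 0 - 2*90 = 0 - 180 = -180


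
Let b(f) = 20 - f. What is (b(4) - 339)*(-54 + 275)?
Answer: -71383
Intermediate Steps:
(b(4) - 339)*(-54 + 275) = ((20 - 1*4) - 339)*(-54 + 275) = ((20 - 4) - 339)*221 = (16 - 339)*221 = -323*221 = -71383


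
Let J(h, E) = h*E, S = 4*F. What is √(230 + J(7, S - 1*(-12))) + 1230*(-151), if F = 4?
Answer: -185730 + √426 ≈ -1.8571e+5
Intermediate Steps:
S = 16 (S = 4*4 = 16)
J(h, E) = E*h
√(230 + J(7, S - 1*(-12))) + 1230*(-151) = √(230 + (16 - 1*(-12))*7) + 1230*(-151) = √(230 + (16 + 12)*7) - 185730 = √(230 + 28*7) - 185730 = √(230 + 196) - 185730 = √426 - 185730 = -185730 + √426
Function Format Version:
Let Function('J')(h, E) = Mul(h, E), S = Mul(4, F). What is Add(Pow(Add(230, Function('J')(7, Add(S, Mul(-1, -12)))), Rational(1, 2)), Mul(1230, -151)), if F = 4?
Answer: Add(-185730, Pow(426, Rational(1, 2))) ≈ -1.8571e+5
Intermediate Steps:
S = 16 (S = Mul(4, 4) = 16)
Function('J')(h, E) = Mul(E, h)
Add(Pow(Add(230, Function('J')(7, Add(S, Mul(-1, -12)))), Rational(1, 2)), Mul(1230, -151)) = Add(Pow(Add(230, Mul(Add(16, Mul(-1, -12)), 7)), Rational(1, 2)), Mul(1230, -151)) = Add(Pow(Add(230, Mul(Add(16, 12), 7)), Rational(1, 2)), -185730) = Add(Pow(Add(230, Mul(28, 7)), Rational(1, 2)), -185730) = Add(Pow(Add(230, 196), Rational(1, 2)), -185730) = Add(Pow(426, Rational(1, 2)), -185730) = Add(-185730, Pow(426, Rational(1, 2)))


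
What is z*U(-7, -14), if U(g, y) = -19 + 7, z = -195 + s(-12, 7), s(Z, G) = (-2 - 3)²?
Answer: 2040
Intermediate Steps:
s(Z, G) = 25 (s(Z, G) = (-5)² = 25)
z = -170 (z = -195 + 25 = -170)
U(g, y) = -12
z*U(-7, -14) = -170*(-12) = 2040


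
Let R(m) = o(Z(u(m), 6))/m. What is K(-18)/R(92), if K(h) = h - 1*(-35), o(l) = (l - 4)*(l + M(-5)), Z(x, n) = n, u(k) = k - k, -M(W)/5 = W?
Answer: 782/31 ≈ 25.226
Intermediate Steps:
M(W) = -5*W
u(k) = 0
o(l) = (-4 + l)*(25 + l) (o(l) = (l - 4)*(l - 5*(-5)) = (-4 + l)*(l + 25) = (-4 + l)*(25 + l))
K(h) = 35 + h (K(h) = h + 35 = 35 + h)
R(m) = 62/m (R(m) = (-100 + 6² + 21*6)/m = (-100 + 36 + 126)/m = 62/m)
K(-18)/R(92) = (35 - 18)/((62/92)) = 17/((62*(1/92))) = 17/(31/46) = 17*(46/31) = 782/31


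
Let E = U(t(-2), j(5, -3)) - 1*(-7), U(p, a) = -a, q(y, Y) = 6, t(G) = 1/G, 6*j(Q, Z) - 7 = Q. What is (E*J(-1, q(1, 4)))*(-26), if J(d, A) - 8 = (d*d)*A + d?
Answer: -1690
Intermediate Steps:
j(Q, Z) = 7/6 + Q/6
J(d, A) = 8 + d + A*d² (J(d, A) = 8 + ((d*d)*A + d) = 8 + (d²*A + d) = 8 + (A*d² + d) = 8 + (d + A*d²) = 8 + d + A*d²)
E = 5 (E = -(7/6 + (⅙)*5) - 1*(-7) = -(7/6 + ⅚) + 7 = -1*2 + 7 = -2 + 7 = 5)
(E*J(-1, q(1, 4)))*(-26) = (5*(8 - 1 + 6*(-1)²))*(-26) = (5*(8 - 1 + 6*1))*(-26) = (5*(8 - 1 + 6))*(-26) = (5*13)*(-26) = 65*(-26) = -1690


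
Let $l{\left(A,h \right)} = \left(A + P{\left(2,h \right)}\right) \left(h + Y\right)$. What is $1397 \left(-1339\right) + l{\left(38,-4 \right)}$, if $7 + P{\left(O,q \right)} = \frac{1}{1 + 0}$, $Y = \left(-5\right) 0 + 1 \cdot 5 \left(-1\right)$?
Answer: $-1870871$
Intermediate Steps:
$Y = -5$ ($Y = 0 + 5 \left(-1\right) = 0 - 5 = -5$)
$P{\left(O,q \right)} = -6$ ($P{\left(O,q \right)} = -7 + \frac{1}{1 + 0} = -7 + 1^{-1} = -7 + 1 = -6$)
$l{\left(A,h \right)} = \left(-6 + A\right) \left(-5 + h\right)$ ($l{\left(A,h \right)} = \left(A - 6\right) \left(h - 5\right) = \left(-6 + A\right) \left(-5 + h\right)$)
$1397 \left(-1339\right) + l{\left(38,-4 \right)} = 1397 \left(-1339\right) + \left(30 - -24 - 190 + 38 \left(-4\right)\right) = -1870583 + \left(30 + 24 - 190 - 152\right) = -1870583 - 288 = -1870871$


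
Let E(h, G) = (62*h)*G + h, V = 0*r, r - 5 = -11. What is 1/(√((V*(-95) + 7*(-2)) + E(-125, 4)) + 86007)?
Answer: 86007/7397235188 - I*√31139/7397235188 ≈ 1.1627e-5 - 2.3855e-8*I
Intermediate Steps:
r = -6 (r = 5 - 11 = -6)
V = 0 (V = 0*(-6) = 0)
E(h, G) = h + 62*G*h (E(h, G) = 62*G*h + h = h + 62*G*h)
1/(√((V*(-95) + 7*(-2)) + E(-125, 4)) + 86007) = 1/(√((0*(-95) + 7*(-2)) - 125*(1 + 62*4)) + 86007) = 1/(√((0 - 14) - 125*(1 + 248)) + 86007) = 1/(√(-14 - 125*249) + 86007) = 1/(√(-14 - 31125) + 86007) = 1/(√(-31139) + 86007) = 1/(I*√31139 + 86007) = 1/(86007 + I*√31139)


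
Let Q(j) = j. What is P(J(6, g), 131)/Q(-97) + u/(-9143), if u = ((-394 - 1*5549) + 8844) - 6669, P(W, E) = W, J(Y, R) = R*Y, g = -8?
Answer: 804360/886871 ≈ 0.90696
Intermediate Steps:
u = -3768 (u = ((-394 - 5549) + 8844) - 6669 = (-5943 + 8844) - 6669 = 2901 - 6669 = -3768)
P(J(6, g), 131)/Q(-97) + u/(-9143) = -8*6/(-97) - 3768/(-9143) = -48*(-1/97) - 3768*(-1/9143) = 48/97 + 3768/9143 = 804360/886871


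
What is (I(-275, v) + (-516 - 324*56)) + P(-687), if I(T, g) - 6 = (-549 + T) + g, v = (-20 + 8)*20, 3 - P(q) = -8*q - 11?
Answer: -25200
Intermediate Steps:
P(q) = 14 + 8*q (P(q) = 3 - (-8*q - 11) = 3 - (-11 - 8*q) = 3 + (11 + 8*q) = 14 + 8*q)
v = -240 (v = -12*20 = -240)
I(T, g) = -543 + T + g (I(T, g) = 6 + ((-549 + T) + g) = 6 + (-549 + T + g) = -543 + T + g)
(I(-275, v) + (-516 - 324*56)) + P(-687) = ((-543 - 275 - 240) + (-516 - 324*56)) + (14 + 8*(-687)) = (-1058 + (-516 - 18144)) + (14 - 5496) = (-1058 - 18660) - 5482 = -19718 - 5482 = -25200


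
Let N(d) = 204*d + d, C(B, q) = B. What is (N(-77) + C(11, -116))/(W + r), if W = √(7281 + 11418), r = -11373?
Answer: 29899617/21554405 + 2629*√18699/21554405 ≈ 1.4038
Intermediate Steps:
W = √18699 ≈ 136.74
N(d) = 205*d
(N(-77) + C(11, -116))/(W + r) = (205*(-77) + 11)/(√18699 - 11373) = (-15785 + 11)/(-11373 + √18699) = -15774/(-11373 + √18699)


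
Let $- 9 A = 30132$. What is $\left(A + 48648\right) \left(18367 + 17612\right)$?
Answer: $1629848700$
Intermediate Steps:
$A = -3348$ ($A = \left(- \frac{1}{9}\right) 30132 = -3348$)
$\left(A + 48648\right) \left(18367 + 17612\right) = \left(-3348 + 48648\right) \left(18367 + 17612\right) = 45300 \cdot 35979 = 1629848700$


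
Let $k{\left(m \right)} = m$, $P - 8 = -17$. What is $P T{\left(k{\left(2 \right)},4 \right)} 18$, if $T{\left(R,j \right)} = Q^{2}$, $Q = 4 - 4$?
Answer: $0$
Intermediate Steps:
$P = -9$ ($P = 8 - 17 = -9$)
$Q = 0$
$T{\left(R,j \right)} = 0$ ($T{\left(R,j \right)} = 0^{2} = 0$)
$P T{\left(k{\left(2 \right)},4 \right)} 18 = \left(-9\right) 0 \cdot 18 = 0 \cdot 18 = 0$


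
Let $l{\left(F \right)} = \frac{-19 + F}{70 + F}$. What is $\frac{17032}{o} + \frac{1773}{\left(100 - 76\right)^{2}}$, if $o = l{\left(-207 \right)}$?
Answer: $\frac{74690549}{7232} \approx 10328.0$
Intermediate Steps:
$l{\left(F \right)} = \frac{-19 + F}{70 + F}$
$o = \frac{226}{137}$ ($o = \frac{-19 - 207}{70 - 207} = \frac{1}{-137} \left(-226\right) = \left(- \frac{1}{137}\right) \left(-226\right) = \frac{226}{137} \approx 1.6496$)
$\frac{17032}{o} + \frac{1773}{\left(100 - 76\right)^{2}} = \frac{17032}{\frac{226}{137}} + \frac{1773}{\left(100 - 76\right)^{2}} = 17032 \cdot \frac{137}{226} + \frac{1773}{\left(100 - 76\right)^{2}} = \frac{1166692}{113} + \frac{1773}{24^{2}} = \frac{1166692}{113} + \frac{1773}{576} = \frac{1166692}{113} + 1773 \cdot \frac{1}{576} = \frac{1166692}{113} + \frac{197}{64} = \frac{74690549}{7232}$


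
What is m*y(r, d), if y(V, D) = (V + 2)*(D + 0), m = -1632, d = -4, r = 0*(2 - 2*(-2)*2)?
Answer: 13056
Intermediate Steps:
r = 0 (r = 0*(2 + 4*2) = 0*(2 + 8) = 0*10 = 0)
y(V, D) = D*(2 + V) (y(V, D) = (2 + V)*D = D*(2 + V))
m*y(r, d) = -(-6528)*(2 + 0) = -(-6528)*2 = -1632*(-8) = 13056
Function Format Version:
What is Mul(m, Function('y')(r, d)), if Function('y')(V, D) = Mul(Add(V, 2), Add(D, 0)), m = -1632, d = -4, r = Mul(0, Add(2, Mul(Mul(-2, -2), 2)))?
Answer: 13056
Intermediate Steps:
r = 0 (r = Mul(0, Add(2, Mul(4, 2))) = Mul(0, Add(2, 8)) = Mul(0, 10) = 0)
Function('y')(V, D) = Mul(D, Add(2, V)) (Function('y')(V, D) = Mul(Add(2, V), D) = Mul(D, Add(2, V)))
Mul(m, Function('y')(r, d)) = Mul(-1632, Mul(-4, Add(2, 0))) = Mul(-1632, Mul(-4, 2)) = Mul(-1632, -8) = 13056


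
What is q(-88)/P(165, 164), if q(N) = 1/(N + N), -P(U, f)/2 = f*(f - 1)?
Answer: 1/9409664 ≈ 1.0627e-7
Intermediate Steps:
P(U, f) = -2*f*(-1 + f) (P(U, f) = -2*f*(f - 1) = -2*f*(-1 + f))
q(N) = 1/(2*N)
q(-88)/P(165, 164) = ((½)/(-88))/((2*164*(1 - 1*164))) = ((½)*(-1/88))/((2*164*(1 - 164))) = -1/(176*(2*164*(-163))) = -1/176/(-53464) = -1/176*(-1/53464) = 1/9409664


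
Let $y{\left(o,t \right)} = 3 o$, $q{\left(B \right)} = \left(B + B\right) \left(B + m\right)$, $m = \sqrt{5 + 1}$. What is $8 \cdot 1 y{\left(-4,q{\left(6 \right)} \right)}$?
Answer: $-96$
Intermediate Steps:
$m = \sqrt{6} \approx 2.4495$
$q{\left(B \right)} = 2 B \left(B + \sqrt{6}\right)$ ($q{\left(B \right)} = \left(B + B\right) \left(B + \sqrt{6}\right) = 2 B \left(B + \sqrt{6}\right)$)
$8 \cdot 1 y{\left(-4,q{\left(6 \right)} \right)} = 8 \cdot 1 \cdot 3 \left(-4\right) = 8 \left(-12\right) = -96$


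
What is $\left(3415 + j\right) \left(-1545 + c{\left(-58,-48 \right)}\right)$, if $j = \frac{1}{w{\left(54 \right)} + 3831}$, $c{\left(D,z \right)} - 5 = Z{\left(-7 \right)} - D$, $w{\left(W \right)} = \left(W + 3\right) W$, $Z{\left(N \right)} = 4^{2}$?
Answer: $- \frac{34589149976}{6909} \approx -5.0064 \cdot 10^{6}$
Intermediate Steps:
$Z{\left(N \right)} = 16$
$w{\left(W \right)} = W \left(3 + W\right)$ ($w{\left(W \right)} = \left(3 + W\right) W = W \left(3 + W\right)$)
$c{\left(D,z \right)} = 21 - D$ ($c{\left(D,z \right)} = 5 - \left(-16 + D\right) = 21 - D$)
$j = \frac{1}{6909}$ ($j = \frac{1}{54 \left(3 + 54\right) + 3831} = \frac{1}{54 \cdot 57 + 3831} = \frac{1}{3078 + 3831} = \frac{1}{6909} \approx 0.00014474$)
$\left(3415 + j\right) \left(-1545 + c{\left(-58,-48 \right)}\right) = \left(3415 + \frac{1}{6909}\right) \left(-1545 + \left(21 - -58\right)\right) = \frac{23594236 \left(-1545 + \left(21 + 58\right)\right)}{6909} = \frac{23594236 \left(-1545 + 79\right)}{6909} = \frac{23594236}{6909} \left(-1466\right) = - \frac{34589149976}{6909}$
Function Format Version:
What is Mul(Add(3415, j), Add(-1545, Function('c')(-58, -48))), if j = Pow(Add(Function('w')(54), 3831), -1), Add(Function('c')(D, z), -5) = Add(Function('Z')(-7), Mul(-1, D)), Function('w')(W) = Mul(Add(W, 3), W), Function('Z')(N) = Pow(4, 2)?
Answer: Rational(-34589149976, 6909) ≈ -5.0064e+6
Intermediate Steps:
Function('Z')(N) = 16
Function('w')(W) = Mul(W, Add(3, W)) (Function('w')(W) = Mul(Add(3, W), W) = Mul(W, Add(3, W)))
Function('c')(D, z) = Add(21, Mul(-1, D)) (Function('c')(D, z) = Add(5, Add(16, Mul(-1, D))) = Add(21, Mul(-1, D)))
j = Rational(1, 6909) (j = Pow(Add(Mul(54, Add(3, 54)), 3831), -1) = Pow(Add(Mul(54, 57), 3831), -1) = Pow(Add(3078, 3831), -1) = Pow(6909, -1) = Rational(1, 6909) ≈ 0.00014474)
Mul(Add(3415, j), Add(-1545, Function('c')(-58, -48))) = Mul(Add(3415, Rational(1, 6909)), Add(-1545, Add(21, Mul(-1, -58)))) = Mul(Rational(23594236, 6909), Add(-1545, Add(21, 58))) = Mul(Rational(23594236, 6909), Add(-1545, 79)) = Mul(Rational(23594236, 6909), -1466) = Rational(-34589149976, 6909)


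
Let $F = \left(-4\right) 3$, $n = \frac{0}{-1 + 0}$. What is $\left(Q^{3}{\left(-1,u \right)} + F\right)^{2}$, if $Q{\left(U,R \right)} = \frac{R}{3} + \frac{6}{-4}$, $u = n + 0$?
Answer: $\frac{15129}{64} \approx 236.39$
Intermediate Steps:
$n = 0$ ($n = \frac{0}{-1} = 0 \left(-1\right) = 0$)
$u = 0$ ($u = 0 + 0 = 0$)
$Q{\left(U,R \right)} = - \frac{3}{2} + \frac{R}{3}$ ($Q{\left(U,R \right)} = R \frac{1}{3} + 6 \left(- \frac{1}{4}\right) = \frac{R}{3} - \frac{3}{2} = - \frac{3}{2} + \frac{R}{3}$)
$F = -12$
$\left(Q^{3}{\left(-1,u \right)} + F\right)^{2} = \left(\left(- \frac{3}{2} + \frac{1}{3} \cdot 0\right)^{3} - 12\right)^{2} = \left(\left(- \frac{3}{2} + 0\right)^{3} - 12\right)^{2} = \left(\left(- \frac{3}{2}\right)^{3} - 12\right)^{2} = \left(- \frac{27}{8} - 12\right)^{2} = \left(- \frac{123}{8}\right)^{2} = \frac{15129}{64}$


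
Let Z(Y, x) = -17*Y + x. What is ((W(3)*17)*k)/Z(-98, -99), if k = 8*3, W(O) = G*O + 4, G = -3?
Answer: -2040/1567 ≈ -1.3019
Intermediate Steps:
W(O) = 4 - 3*O (W(O) = -3*O + 4 = 4 - 3*O)
k = 24
Z(Y, x) = x - 17*Y
((W(3)*17)*k)/Z(-98, -99) = (((4 - 3*3)*17)*24)/(-99 - 17*(-98)) = (((4 - 9)*17)*24)/(-99 + 1666) = (-5*17*24)/1567 = -85*24*(1/1567) = -2040*1/1567 = -2040/1567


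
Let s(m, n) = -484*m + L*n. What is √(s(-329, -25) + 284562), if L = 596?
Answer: √428898 ≈ 654.90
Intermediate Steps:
s(m, n) = -484*m + 596*n
√(s(-329, -25) + 284562) = √((-484*(-329) + 596*(-25)) + 284562) = √((159236 - 14900) + 284562) = √(144336 + 284562) = √428898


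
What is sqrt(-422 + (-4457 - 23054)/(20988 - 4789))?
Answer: I*sqrt(111181658311)/16199 ≈ 20.584*I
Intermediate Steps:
sqrt(-422 + (-4457 - 23054)/(20988 - 4789)) = sqrt(-422 - 27511/16199) = sqrt(-6863489/16199) = I*sqrt(111181658311)/16199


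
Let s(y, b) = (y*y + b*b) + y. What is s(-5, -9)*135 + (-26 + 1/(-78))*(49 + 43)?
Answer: 438431/39 ≈ 11242.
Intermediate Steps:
s(y, b) = y + b**2 + y**2 (s(y, b) = (y**2 + b**2) + y = (b**2 + y**2) + y = y + b**2 + y**2)
s(-5, -9)*135 + (-26 + 1/(-78))*(49 + 43) = (-5 + (-9)**2 + (-5)**2)*135 + (-26 + 1/(-78))*(49 + 43) = (-5 + 81 + 25)*135 + (-26 - 1/78)*92 = 101*135 - 2029/78*92 = 13635 - 93334/39 = 438431/39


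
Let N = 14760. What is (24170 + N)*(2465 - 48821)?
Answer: -1804639080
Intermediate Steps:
(24170 + N)*(2465 - 48821) = (24170 + 14760)*(2465 - 48821) = 38930*(-46356) = -1804639080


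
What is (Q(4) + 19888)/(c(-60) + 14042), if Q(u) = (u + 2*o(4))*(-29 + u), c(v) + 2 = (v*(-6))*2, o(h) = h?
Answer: 4897/3690 ≈ 1.3271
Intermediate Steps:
c(v) = -2 - 12*v (c(v) = -2 + (v*(-6))*2 = -2 - 6*v*2 = -2 - 12*v)
Q(u) = (-29 + u)*(8 + u) (Q(u) = (u + 2*4)*(-29 + u) = (u + 8)*(-29 + u) = (8 + u)*(-29 + u) = (-29 + u)*(8 + u))
(Q(4) + 19888)/(c(-60) + 14042) = ((-232 + 4² - 21*4) + 19888)/((-2 - 12*(-60)) + 14042) = ((-232 + 16 - 84) + 19888)/((-2 + 720) + 14042) = (-300 + 19888)/(718 + 14042) = 19588/14760 = 19588*(1/14760) = 4897/3690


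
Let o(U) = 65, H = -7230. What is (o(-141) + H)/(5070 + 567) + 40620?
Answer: 228967775/5637 ≈ 40619.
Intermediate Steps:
(o(-141) + H)/(5070 + 567) + 40620 = (65 - 7230)/(5070 + 567) + 40620 = -7165/5637 + 40620 = 228967775/5637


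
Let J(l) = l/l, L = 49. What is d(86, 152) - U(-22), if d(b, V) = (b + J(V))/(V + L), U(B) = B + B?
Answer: 2977/67 ≈ 44.433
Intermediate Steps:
U(B) = 2*B
J(l) = 1
d(b, V) = (1 + b)/(49 + V) (d(b, V) = (b + 1)/(V + 49) = (1 + b)/(49 + V))
d(86, 152) - U(-22) = (1 + 86)/(49 + 152) - 2*(-22) = 87/201 - 1*(-44) = (1/201)*87 + 44 = 29/67 + 44 = 2977/67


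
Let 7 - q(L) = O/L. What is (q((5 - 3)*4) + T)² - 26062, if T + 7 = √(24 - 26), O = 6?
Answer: -417015/16 - 3*I*√2/2 ≈ -26063.0 - 2.1213*I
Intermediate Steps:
q(L) = 7 - 6/L
T = -7 + I*√2 (T = -7 + √(24 - 26) = -7 + √(-2) = -7 + I*√2 ≈ -7.0 + 1.4142*I)
(q((5 - 3)*4) + T)² - 26062 = ((7 - 6*1/(4*(5 - 3))) + (-7 + I*√2))² - 26062 = ((7 - 6/(2*4)) + (-7 + I*√2))² - 26062 = ((7 - 6/8) + (-7 + I*√2))² - 26062 = ((7 - 6*⅛) + (-7 + I*√2))² - 26062 = ((7 - ¾) + (-7 + I*√2))² - 26062 = (25/4 + (-7 + I*√2))² - 26062 = (-¾ + I*√2)² - 26062 = -26062 + (-¾ + I*√2)²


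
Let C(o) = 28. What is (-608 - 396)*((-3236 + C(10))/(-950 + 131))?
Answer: -3220832/819 ≈ -3932.6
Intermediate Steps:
(-608 - 396)*((-3236 + C(10))/(-950 + 131)) = (-608 - 396)*((-3236 + 28)/(-950 + 131)) = -(-3220832)/(-819) = -(-3220832)*(-1)/819 = -1004*3208/819 = -3220832/819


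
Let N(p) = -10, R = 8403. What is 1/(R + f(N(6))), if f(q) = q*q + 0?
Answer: 1/8503 ≈ 0.00011761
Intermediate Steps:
f(q) = q**2 (f(q) = q**2 + 0 = q**2)
1/(R + f(N(6))) = 1/(8403 + (-10)**2) = 1/(8403 + 100) = 1/8503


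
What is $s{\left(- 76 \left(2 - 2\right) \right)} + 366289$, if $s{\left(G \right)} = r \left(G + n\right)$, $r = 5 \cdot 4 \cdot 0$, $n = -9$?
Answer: $366289$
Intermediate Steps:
$r = 0$ ($r = 20 \cdot 0 = 0$)
$s{\left(G \right)} = 0$ ($s{\left(G \right)} = 0 \left(G - 9\right) = 0 \left(-9 + G\right) = 0$)
$s{\left(- 76 \left(2 - 2\right) \right)} + 366289 = 0 + 366289 = 366289$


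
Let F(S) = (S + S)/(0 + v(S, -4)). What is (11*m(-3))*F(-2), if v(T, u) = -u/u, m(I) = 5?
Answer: 220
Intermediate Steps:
v(T, u) = -1 (v(T, u) = -1*1 = -1)
F(S) = -2*S (F(S) = (S + S)/(0 - 1) = (2*S)/(-1) = (2*S)*(-1) = -2*S)
(11*m(-3))*F(-2) = (11*5)*(-2*(-2)) = 55*4 = 220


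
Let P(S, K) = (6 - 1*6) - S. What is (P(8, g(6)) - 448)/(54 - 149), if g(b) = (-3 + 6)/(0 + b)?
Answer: 24/5 ≈ 4.8000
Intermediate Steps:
g(b) = 3/b
P(S, K) = -S (P(S, K) = (6 - 6) - S = 0 - S = -S)
(P(8, g(6)) - 448)/(54 - 149) = (-1*8 - 448)/(54 - 149) = (-8 - 448)/(-95) = -456*(-1/95) = 24/5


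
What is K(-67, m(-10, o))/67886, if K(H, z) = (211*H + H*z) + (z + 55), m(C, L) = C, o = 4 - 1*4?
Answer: -6711/33943 ≈ -0.19771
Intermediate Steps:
o = 0 (o = 4 - 4 = 0)
K(H, z) = 55 + z + 211*H + H*z (K(H, z) = (211*H + H*z) + (55 + z) = 55 + z + 211*H + H*z)
K(-67, m(-10, o))/67886 = (55 - 10 + 211*(-67) - 67*(-10))/67886 = (55 - 10 - 14137 + 670)*(1/67886) = -13422*1/67886 = -6711/33943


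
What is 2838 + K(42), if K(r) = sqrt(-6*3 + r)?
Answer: 2838 + 2*sqrt(6) ≈ 2842.9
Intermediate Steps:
K(r) = sqrt(-18 + r)
2838 + K(42) = 2838 + sqrt(-18 + 42) = 2838 + sqrt(24) = 2838 + 2*sqrt(6)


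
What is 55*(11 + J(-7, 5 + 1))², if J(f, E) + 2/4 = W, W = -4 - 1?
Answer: 6655/4 ≈ 1663.8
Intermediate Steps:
W = -5
J(f, E) = -11/2 (J(f, E) = -½ - 5 = -11/2)
55*(11 + J(-7, 5 + 1))² = 55*(11 - 11/2)² = 55*(11/2)² = 55*(121/4) = 6655/4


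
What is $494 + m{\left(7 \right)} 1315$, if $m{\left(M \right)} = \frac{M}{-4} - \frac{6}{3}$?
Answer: $- \frac{17749}{4} \approx -4437.3$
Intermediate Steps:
$m{\left(M \right)} = -2 - \frac{M}{4}$ ($m{\left(M \right)} = M \left(- \frac{1}{4}\right) - 2 = - \frac{M}{4} - 2 = -2 - \frac{M}{4}$)
$494 + m{\left(7 \right)} 1315 = 494 + \left(-2 - \frac{7}{4}\right) 1315 = 494 - \frac{19725}{4} = - \frac{17749}{4}$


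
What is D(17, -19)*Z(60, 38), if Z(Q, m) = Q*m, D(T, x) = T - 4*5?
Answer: -6840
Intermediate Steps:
D(T, x) = -20 + T (D(T, x) = T - 20 = -20 + T)
D(17, -19)*Z(60, 38) = (-20 + 17)*(60*38) = -3*2280 = -6840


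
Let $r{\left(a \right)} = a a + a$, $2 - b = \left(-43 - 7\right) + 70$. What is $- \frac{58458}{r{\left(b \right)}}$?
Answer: $- \frac{9743}{51} \approx -191.04$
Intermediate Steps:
$b = -18$ ($b = 2 - \left(\left(-43 - 7\right) + 70\right) = 2 - \left(-50 + 70\right) = 2 - 20 = -18$)
$r{\left(a \right)} = a + a^{2}$ ($r{\left(a \right)} = a^{2} + a = a + a^{2}$)
$- \frac{58458}{r{\left(b \right)}} = - \frac{58458}{\left(-18\right) \left(1 - 18\right)} = - \frac{58458}{\left(-18\right) \left(-17\right)} = - \frac{58458}{306} = \left(-58458\right) \frac{1}{306} = - \frac{9743}{51}$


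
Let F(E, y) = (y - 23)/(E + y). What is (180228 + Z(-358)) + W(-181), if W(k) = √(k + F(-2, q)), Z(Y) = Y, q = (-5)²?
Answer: 179870 + I*√95703/23 ≈ 1.7987e+5 + 13.45*I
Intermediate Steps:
q = 25
F(E, y) = (-23 + y)/(E + y)
W(k) = √(2/23 + k) (W(k) = √(k + (-23 + 25)/(-2 + 25)) = √(k + 2/23) = √(2/23 + k))
(180228 + Z(-358)) + W(-181) = (180228 - 358) + √(46 + 529*(-181))/23 = 179870 + √(46 - 95749)/23 = 179870 + √(-95703)/23 = 179870 + (I*√95703)/23 = 179870 + I*√95703/23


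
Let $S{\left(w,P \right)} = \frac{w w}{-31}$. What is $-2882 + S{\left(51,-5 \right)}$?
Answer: $- \frac{91943}{31} \approx -2965.9$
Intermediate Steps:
$S{\left(w,P \right)} = - \frac{w^{2}}{31}$ ($S{\left(w,P \right)} = w^{2} \left(- \frac{1}{31}\right) = - \frac{w^{2}}{31}$)
$-2882 + S{\left(51,-5 \right)} = -2882 - \frac{51^{2}}{31} = -2882 - \frac{2601}{31} = - \frac{91943}{31}$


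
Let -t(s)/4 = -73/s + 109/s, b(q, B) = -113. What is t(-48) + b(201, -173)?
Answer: -110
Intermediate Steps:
t(s) = -144/s (t(s) = -4*(-73/s + 109/s) = -144/s)
t(-48) + b(201, -173) = -144/(-48) - 113 = -144*(-1/48) - 113 = 3 - 113 = -110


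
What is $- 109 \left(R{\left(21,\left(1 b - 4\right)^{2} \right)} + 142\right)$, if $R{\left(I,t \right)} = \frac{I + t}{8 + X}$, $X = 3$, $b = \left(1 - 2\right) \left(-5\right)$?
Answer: $-15696$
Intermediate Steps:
$b = 5$ ($b = \left(-1\right) \left(-5\right) = 5$)
$R{\left(I,t \right)} = \frac{I}{11} + \frac{t}{11}$ ($R{\left(I,t \right)} = \frac{I + t}{8 + 3} = \frac{I + t}{11} = \left(I + t\right) \frac{1}{11} = \frac{I}{11} + \frac{t}{11}$)
$- 109 \left(R{\left(21,\left(1 b - 4\right)^{2} \right)} + 142\right) = - 109 \left(\left(\frac{1}{11} \cdot 21 + \frac{\left(1 \cdot 5 - 4\right)^{2}}{11}\right) + 142\right) = - 109 \left(\left(\frac{21}{11} + \frac{\left(5 - 4\right)^{2}}{11}\right) + 142\right) = - 109 \left(\left(\frac{21}{11} + \frac{1^{2}}{11}\right) + 142\right) = - 109 \left(\left(\frac{21}{11} + \frac{1}{11} \cdot 1\right) + 142\right) = - 109 \left(\left(\frac{21}{11} + \frac{1}{11}\right) + 142\right) = - 109 \left(2 + 142\right) = \left(-109\right) 144 = -15696$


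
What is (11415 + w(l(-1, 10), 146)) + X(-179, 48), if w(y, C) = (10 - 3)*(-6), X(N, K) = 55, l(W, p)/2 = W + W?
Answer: 11428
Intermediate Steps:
l(W, p) = 4*W (l(W, p) = 2*(W + W) = 2*(2*W) = 4*W)
w(y, C) = -42 (w(y, C) = 7*(-6) = -42)
(11415 + w(l(-1, 10), 146)) + X(-179, 48) = (11415 - 42) + 55 = 11373 + 55 = 11428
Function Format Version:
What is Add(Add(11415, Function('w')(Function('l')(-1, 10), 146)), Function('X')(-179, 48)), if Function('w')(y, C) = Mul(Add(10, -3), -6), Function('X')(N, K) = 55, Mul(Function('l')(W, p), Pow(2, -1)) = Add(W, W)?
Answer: 11428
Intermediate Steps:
Function('l')(W, p) = Mul(4, W) (Function('l')(W, p) = Mul(2, Add(W, W)) = Mul(2, Mul(2, W)) = Mul(4, W))
Function('w')(y, C) = -42 (Function('w')(y, C) = Mul(7, -6) = -42)
Add(Add(11415, Function('w')(Function('l')(-1, 10), 146)), Function('X')(-179, 48)) = Add(Add(11415, -42), 55) = Add(11373, 55) = 11428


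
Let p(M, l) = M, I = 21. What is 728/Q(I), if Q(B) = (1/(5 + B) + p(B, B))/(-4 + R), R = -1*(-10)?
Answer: 113568/547 ≈ 207.62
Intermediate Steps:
R = 10
Q(B) = B/6 + 1/(6*(5 + B)) (Q(B) = (1/(5 + B) + B)/(-4 + 10) = (B + 1/(5 + B))/6 = (B + 1/(5 + B))*(1/6) = B/6 + 1/(6*(5 + B)))
728/Q(I) = 728/(((1 + 21**2 + 5*21)/(6*(5 + 21)))) = 728/(((1/6)*(1 + 441 + 105)/26)) = 728/(((1/6)*(1/26)*547)) = 728/(547/156) = 728*(156/547) = 113568/547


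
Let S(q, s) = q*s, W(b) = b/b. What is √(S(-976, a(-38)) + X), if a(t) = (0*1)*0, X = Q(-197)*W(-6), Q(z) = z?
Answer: I*√197 ≈ 14.036*I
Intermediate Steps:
W(b) = 1
X = -197 (X = -197*1 = -197)
a(t) = 0 (a(t) = 0*0 = 0)
√(S(-976, a(-38)) + X) = √(-976*0 - 197) = √(0 - 197) = √(-197) = I*√197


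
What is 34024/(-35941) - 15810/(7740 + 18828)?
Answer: -245362807/159146748 ≈ -1.5417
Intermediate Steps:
34024/(-35941) - 15810/(7740 + 18828) = 34024*(-1/35941) - 15810/26568 = -34024/35941 - 15810*1/26568 = -34024/35941 - 2635/4428 = -245362807/159146748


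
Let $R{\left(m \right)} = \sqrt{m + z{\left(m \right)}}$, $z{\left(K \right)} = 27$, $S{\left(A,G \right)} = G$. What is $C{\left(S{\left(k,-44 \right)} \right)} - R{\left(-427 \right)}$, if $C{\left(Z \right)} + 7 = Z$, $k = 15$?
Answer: $-51 - 20 i \approx -51.0 - 20.0 i$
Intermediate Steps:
$C{\left(Z \right)} = -7 + Z$
$R{\left(m \right)} = \sqrt{27 + m}$ ($R{\left(m \right)} = \sqrt{m + 27} = \sqrt{27 + m}$)
$C{\left(S{\left(k,-44 \right)} \right)} - R{\left(-427 \right)} = \left(-7 - 44\right) - \sqrt{27 - 427} = -51 - \sqrt{-400} = -51 - 20 i$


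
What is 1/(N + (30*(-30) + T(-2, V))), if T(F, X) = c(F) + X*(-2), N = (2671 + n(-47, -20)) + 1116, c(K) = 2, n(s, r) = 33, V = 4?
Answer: 1/2914 ≈ 0.00034317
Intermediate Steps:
N = 3820 (N = (2671 + 33) + 1116 = 2704 + 1116 = 3820)
T(F, X) = 2 - 2*X (T(F, X) = 2 + X*(-2) = 2 - 2*X)
1/(N + (30*(-30) + T(-2, V))) = 1/(3820 + (30*(-30) + (2 - 2*4))) = 1/(3820 + (-900 + (2 - 8))) = 1/(3820 + (-900 - 6)) = 1/(3820 - 906) = 1/2914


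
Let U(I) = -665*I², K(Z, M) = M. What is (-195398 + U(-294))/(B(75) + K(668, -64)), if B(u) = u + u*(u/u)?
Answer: -28837669/43 ≈ -6.7064e+5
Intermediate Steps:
B(u) = 2*u (B(u) = u + u*1 = u + u = 2*u)
(-195398 + U(-294))/(B(75) + K(668, -64)) = (-195398 - 665*(-294)²)/(2*75 - 64) = (-195398 - 665*86436)/(150 - 64) = (-195398 - 57479940)/86 = -57675338*1/86 = -28837669/43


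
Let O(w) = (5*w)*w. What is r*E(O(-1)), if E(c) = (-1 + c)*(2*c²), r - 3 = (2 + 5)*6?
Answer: 9000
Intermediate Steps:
O(w) = 5*w²
r = 45 (r = 3 + (2 + 5)*6 = 3 + 7*6 = 3 + 42 = 45)
E(c) = 2*c²*(-1 + c)
r*E(O(-1)) = 45*(2*(5*(-1)²)²*(-1 + 5*(-1)²)) = 45*(2*(5*1)²*(-1 + 5*1)) = 45*(2*5²*(-1 + 5)) = 45*(2*25*4) = 45*200 = 9000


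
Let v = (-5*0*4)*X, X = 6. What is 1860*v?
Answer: 0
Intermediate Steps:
v = 0 (v = (-5*0*4)*6 = (0*4)*6 = 0*6 = 0)
1860*v = 1860*0 = 0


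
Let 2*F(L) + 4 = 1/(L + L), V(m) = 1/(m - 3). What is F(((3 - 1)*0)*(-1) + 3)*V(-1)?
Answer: 23/48 ≈ 0.47917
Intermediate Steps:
V(m) = 1/(-3 + m)
F(L) = -2 + 1/(4*L) (F(L) = -2 + 1/(2*(L + L)) = -2 + 1/(2*((2*L))) = -2 + (1/(2*L))/2 = -2 + 1/(4*L))
F(((3 - 1)*0)*(-1) + 3)*V(-1) = (-2 + 1/(4*(((3 - 1)*0)*(-1) + 3)))/(-3 - 1) = (-2 + 1/(4*((2*0)*(-1) + 3)))/(-4) = (-2 + 1/(4*(0*(-1) + 3)))*(-1/4) = (-2 + 1/(4*(0 + 3)))*(-1/4) = (-2 + (1/4)/3)*(-1/4) = (-2 + (1/4)*(1/3))*(-1/4) = (-2 + 1/12)*(-1/4) = -23/12*(-1/4) = 23/48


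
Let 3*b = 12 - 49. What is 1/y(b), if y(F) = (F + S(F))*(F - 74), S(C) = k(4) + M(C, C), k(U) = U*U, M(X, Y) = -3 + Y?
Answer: 9/9065 ≈ 0.00099283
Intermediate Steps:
k(U) = U**2
S(C) = 13 + C (S(C) = 4**2 + (-3 + C) = 16 + (-3 + C) = 13 + C)
b = -37/3 (b = (12 - 49)/3 = (1/3)*(-37) = -37/3 ≈ -12.333)
y(F) = (-74 + F)*(13 + 2*F) (y(F) = (F + (13 + F))*(F - 74) = (13 + 2*F)*(-74 + F) = (-74 + F)*(13 + 2*F))
1/y(b) = 1/(-962 - 135*(-37/3) + 2*(-37/3)**2) = 1/(-962 + 1665 + 2*(1369/9)) = 1/(-962 + 1665 + 2738/9) = 1/(9065/9) = 9/9065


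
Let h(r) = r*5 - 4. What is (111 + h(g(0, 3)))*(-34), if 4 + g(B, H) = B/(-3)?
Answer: -2958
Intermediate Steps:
g(B, H) = -4 - B/3 (g(B, H) = -4 + B/(-3) = -4 + B*(-⅓) = -4 - B/3)
h(r) = -4 + 5*r (h(r) = 5*r - 4 = -4 + 5*r)
(111 + h(g(0, 3)))*(-34) = (111 + (-4 + 5*(-4 - ⅓*0)))*(-34) = (111 + (-4 + 5*(-4 + 0)))*(-34) = (111 + (-4 + 5*(-4)))*(-34) = (111 + (-4 - 20))*(-34) = (111 - 24)*(-34) = 87*(-34) = -2958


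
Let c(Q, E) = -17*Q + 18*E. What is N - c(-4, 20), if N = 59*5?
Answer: -133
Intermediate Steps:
N = 295
N - c(-4, 20) = 295 - (-17*(-4) + 18*20) = 295 - (68 + 360) = 295 - 1*428 = 295 - 428 = -133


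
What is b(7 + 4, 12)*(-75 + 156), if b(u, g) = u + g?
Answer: 1863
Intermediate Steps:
b(u, g) = g + u
b(7 + 4, 12)*(-75 + 156) = (12 + (7 + 4))*(-75 + 156) = (12 + 11)*81 = 23*81 = 1863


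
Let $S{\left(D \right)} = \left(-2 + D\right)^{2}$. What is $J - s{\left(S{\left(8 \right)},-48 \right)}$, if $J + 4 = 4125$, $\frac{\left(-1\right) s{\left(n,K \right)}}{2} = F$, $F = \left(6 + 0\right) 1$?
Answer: $4133$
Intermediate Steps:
$F = 6$ ($F = 6 \cdot 1 = 6$)
$s{\left(n,K \right)} = -12$ ($s{\left(n,K \right)} = \left(-2\right) 6 = -12$)
$J = 4121$ ($J = -4 + 4125 = 4121$)
$J - s{\left(S{\left(8 \right)},-48 \right)} = 4121 - -12 = 4121 + 12 = 4133$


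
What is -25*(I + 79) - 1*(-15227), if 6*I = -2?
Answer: 39781/3 ≈ 13260.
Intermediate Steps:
I = -⅓ (I = (⅙)*(-2) = -⅓ ≈ -0.33333)
-25*(I + 79) - 1*(-15227) = -25*(-⅓ + 79) - 1*(-15227) = -25*236/3 + 15227 = -5900/3 + 15227 = 39781/3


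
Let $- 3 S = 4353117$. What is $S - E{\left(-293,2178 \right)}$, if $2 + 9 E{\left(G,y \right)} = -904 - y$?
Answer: $- \frac{4352089}{3} \approx -1.4507 \cdot 10^{6}$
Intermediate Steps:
$E{\left(G,y \right)} = - \frac{302}{3} - \frac{y}{9}$ ($E{\left(G,y \right)} = - \frac{2}{9} + \frac{-904 - y}{9} = - \frac{2}{9} - \left(\frac{904}{9} + \frac{y}{9}\right) = - \frac{302}{3} - \frac{y}{9}$)
$S = -1451039$ ($S = \left(- \frac{1}{3}\right) 4353117 = -1451039$)
$S - E{\left(-293,2178 \right)} = -1451039 - \left(- \frac{302}{3} - 242\right) = -1451039 - - \frac{1028}{3} = -1451039 + \frac{1028}{3} = - \frac{4352089}{3}$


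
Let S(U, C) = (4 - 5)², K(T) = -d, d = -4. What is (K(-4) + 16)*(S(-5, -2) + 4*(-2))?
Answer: -140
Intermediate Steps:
K(T) = 4 (K(T) = -1*(-4) = 4)
S(U, C) = 1 (S(U, C) = (-1)² = 1)
(K(-4) + 16)*(S(-5, -2) + 4*(-2)) = (4 + 16)*(1 + 4*(-2)) = 20*(1 - 8) = 20*(-7) = -140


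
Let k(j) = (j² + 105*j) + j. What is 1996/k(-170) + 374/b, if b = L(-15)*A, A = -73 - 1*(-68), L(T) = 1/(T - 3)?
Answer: 3662707/2720 ≈ 1346.6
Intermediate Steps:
L(T) = 1/(-3 + T)
k(j) = j² + 106*j
A = -5 (A = -73 + 68 = -5)
b = 5/18 (b = -5/(-3 - 15) = -5/(-18) = -1/18*(-5) = 5/18 ≈ 0.27778)
1996/k(-170) + 374/b = 1996/((-170*(106 - 170))) + 374/(5/18) = 1996/((-170*(-64))) + 374*(18/5) = 1996/10880 + 6732/5 = 1996*(1/10880) + 6732/5 = 499/2720 + 6732/5 = 3662707/2720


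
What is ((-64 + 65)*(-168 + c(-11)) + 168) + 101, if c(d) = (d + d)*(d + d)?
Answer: 585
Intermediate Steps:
c(d) = 4*d**2 (c(d) = (2*d)*(2*d) = 4*d**2)
((-64 + 65)*(-168 + c(-11)) + 168) + 101 = ((-64 + 65)*(-168 + 4*(-11)**2) + 168) + 101 = (1*(-168 + 4*121) + 168) + 101 = (1*(-168 + 484) + 168) + 101 = (1*316 + 168) + 101 = (316 + 168) + 101 = 484 + 101 = 585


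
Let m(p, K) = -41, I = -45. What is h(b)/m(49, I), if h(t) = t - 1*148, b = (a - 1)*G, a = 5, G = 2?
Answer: 140/41 ≈ 3.4146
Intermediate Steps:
b = 8 (b = (5 - 1)*2 = 4*2 = 8)
h(t) = -148 + t (h(t) = t - 148 = -148 + t)
h(b)/m(49, I) = (-148 + 8)/(-41) = -140*(-1/41) = 140/41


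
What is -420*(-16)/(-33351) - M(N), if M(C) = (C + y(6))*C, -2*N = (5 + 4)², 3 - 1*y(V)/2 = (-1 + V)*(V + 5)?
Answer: -260246813/44468 ≈ -5852.5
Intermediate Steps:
y(V) = 6 - 2*(-1 + V)*(5 + V) (y(V) = 6 - 2*(-1 + V)*(V + 5) = 6 - 2*(-1 + V)*(5 + V))
N = -81/2 (N = -(5 + 4)²/2 = -½*9² = -½*81 = -81/2 ≈ -40.500)
M(C) = C*(-104 + C) (M(C) = (C + (16 - 8*6 - 2*6²))*C = (C + (16 - 48 - 2*36))*C = (C + (16 - 48 - 72))*C = (C - 104)*C = (-104 + C)*C = C*(-104 + C))
-420*(-16)/(-33351) - M(N) = -420*(-16)/(-33351) - (-81)*(-104 - 81/2)/2 = 6720*(-1/33351) - (-81)*(-289)/(2*2) = -2240/11117 - 1*23409/4 = -2240/11117 - 23409/4 = -260246813/44468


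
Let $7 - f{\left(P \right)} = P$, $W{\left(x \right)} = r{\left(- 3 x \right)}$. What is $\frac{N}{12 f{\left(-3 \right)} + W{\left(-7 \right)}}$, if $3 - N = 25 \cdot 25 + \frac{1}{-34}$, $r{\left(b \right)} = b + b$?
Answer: $- \frac{7049}{1836} \approx -3.8393$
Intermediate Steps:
$r{\left(b \right)} = 2 b$
$W{\left(x \right)} = - 6 x$ ($W{\left(x \right)} = 2 \left(- 3 x\right) = - 6 x$)
$f{\left(P \right)} = 7 - P$
$N = - \frac{21147}{34}$ ($N = 3 - \left(25 \cdot 25 + \frac{1}{-34}\right) = 3 - \left(625 - \frac{1}{34}\right) = 3 - \frac{21249}{34} = - \frac{21147}{34} \approx -621.97$)
$\frac{N}{12 f{\left(-3 \right)} + W{\left(-7 \right)}} = - \frac{21147}{34 \left(12 \left(7 - -3\right) - -42\right)} = - \frac{21147}{34 \left(12 \left(7 + 3\right) + 42\right)} = - \frac{21147}{34 \left(12 \cdot 10 + 42\right)} = - \frac{21147}{34 \left(120 + 42\right)} = - \frac{21147}{34 \cdot 162} = \left(- \frac{21147}{34}\right) \frac{1}{162} = - \frac{7049}{1836}$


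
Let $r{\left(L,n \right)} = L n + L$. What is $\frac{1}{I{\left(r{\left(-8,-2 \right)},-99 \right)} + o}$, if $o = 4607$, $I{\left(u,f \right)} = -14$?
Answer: $\frac{1}{4593} \approx 0.00021772$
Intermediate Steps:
$r{\left(L,n \right)} = L + L n$
$\frac{1}{I{\left(r{\left(-8,-2 \right)},-99 \right)} + o} = \frac{1}{-14 + 4607} = \frac{1}{4593}$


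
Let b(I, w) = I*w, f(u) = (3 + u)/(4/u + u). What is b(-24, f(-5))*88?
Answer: -21120/29 ≈ -728.28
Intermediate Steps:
f(u) = (3 + u)/(u + 4/u)
b(-24, f(-5))*88 = -(-120)*(3 - 5)/(4 + (-5)²)*88 = -(-120)*(-2)/(4 + 25)*88 = -(-120)*(-2)/29*88 = -24*10/29*88 = -240/29*88 = -21120/29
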